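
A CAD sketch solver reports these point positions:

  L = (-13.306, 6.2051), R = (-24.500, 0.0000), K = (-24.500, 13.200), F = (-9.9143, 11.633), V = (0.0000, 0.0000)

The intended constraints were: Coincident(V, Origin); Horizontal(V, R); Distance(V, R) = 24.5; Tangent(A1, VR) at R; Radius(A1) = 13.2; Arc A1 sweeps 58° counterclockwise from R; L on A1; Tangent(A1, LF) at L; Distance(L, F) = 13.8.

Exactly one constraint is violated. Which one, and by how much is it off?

Distance(L, F) = 13.8 — off by 7.40.

V = (0.00, 0.00) ✓; V.y = 0.00, R.y = 0.00 ✓; |VR| = 24.50 ✓; ∠(KR, RV) = 90.00° ✓; |KR| = 13.20 ✓; bearing(K→L) − bearing(K→R) = 58.00° ✓; |KL| = 13.20 ✓; ∠(KL, LF) = 90.00° ✓; |LF| = 6.400 ✗.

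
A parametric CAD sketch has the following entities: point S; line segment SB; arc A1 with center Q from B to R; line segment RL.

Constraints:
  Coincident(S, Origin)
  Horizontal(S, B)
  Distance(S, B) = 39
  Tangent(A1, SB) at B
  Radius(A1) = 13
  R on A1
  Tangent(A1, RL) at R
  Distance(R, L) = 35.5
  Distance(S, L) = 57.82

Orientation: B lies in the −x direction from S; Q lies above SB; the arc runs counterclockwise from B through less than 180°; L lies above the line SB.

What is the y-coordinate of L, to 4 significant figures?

49.63

Checks: |QB| = 13.00 ✓; |QR| = 13.00 ✓; ∠(QR, RL) = 90.00° ✓; |RL| = 35.50 ✓; |SL| = 57.82 ✓.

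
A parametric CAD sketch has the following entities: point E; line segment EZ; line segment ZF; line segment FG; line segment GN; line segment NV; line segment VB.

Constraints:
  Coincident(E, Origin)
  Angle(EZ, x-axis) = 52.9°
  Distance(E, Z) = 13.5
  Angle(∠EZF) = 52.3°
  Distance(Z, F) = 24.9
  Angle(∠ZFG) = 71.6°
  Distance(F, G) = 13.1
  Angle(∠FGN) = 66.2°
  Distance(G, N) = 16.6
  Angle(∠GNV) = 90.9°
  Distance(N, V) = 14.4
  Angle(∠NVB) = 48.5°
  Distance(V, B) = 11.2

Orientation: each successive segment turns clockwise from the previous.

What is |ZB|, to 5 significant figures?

19.439

E is at the origin; EZ runs at 52.9° with length 13.5, so Z = (8.1433, 10.767). ∠EZF = 52.3° gives ZF at -74.800° from the x-axis; with |ZF| = 24.9, F = (14.672, -13.262). ∠ZFG = 71.6° gives FG at 176.80° from the x-axis; with |FG| = 13.1, G = (1.5922, -12.530). ∠FGN = 66.2° gives GN at 63.000° from the x-axis; with |GN| = 16.6, N = (9.1285, 2.2604). ∠GNV = 90.9° gives NV at -26.100° from the x-axis; with |NV| = 14.4, V = (22.060, -4.0747). ∠NVB = 48.5° gives VB at -157.60° from the x-axis; with |VB| = 11.2, B = (11.705, -8.3427). Then |ZB| = |B − Z| = 19.439.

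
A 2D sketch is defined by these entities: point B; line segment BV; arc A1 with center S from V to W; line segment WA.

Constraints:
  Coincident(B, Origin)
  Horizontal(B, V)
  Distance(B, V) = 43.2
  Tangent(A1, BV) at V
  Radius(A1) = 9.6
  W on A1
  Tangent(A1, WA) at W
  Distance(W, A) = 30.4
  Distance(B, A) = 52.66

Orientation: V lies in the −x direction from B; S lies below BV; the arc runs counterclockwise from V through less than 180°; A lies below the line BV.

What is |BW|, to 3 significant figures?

53.3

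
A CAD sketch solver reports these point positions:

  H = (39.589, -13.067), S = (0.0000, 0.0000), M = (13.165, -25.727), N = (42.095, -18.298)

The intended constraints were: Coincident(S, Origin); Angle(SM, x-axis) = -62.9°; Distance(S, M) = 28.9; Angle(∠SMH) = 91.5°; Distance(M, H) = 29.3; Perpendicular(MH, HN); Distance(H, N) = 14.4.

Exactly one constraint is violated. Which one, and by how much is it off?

Distance(H, N) = 14.4 — off by 8.60.

S = (0.00, 0.00) ✓; SM at -62.90° ✓; |SM| = 28.90 ✓; ∠SMH = 91.50° ✓; |MH| = 29.30 ✓; ∠(MH, HN) = 90.00° ✓; |HN| = 5.800 ✗.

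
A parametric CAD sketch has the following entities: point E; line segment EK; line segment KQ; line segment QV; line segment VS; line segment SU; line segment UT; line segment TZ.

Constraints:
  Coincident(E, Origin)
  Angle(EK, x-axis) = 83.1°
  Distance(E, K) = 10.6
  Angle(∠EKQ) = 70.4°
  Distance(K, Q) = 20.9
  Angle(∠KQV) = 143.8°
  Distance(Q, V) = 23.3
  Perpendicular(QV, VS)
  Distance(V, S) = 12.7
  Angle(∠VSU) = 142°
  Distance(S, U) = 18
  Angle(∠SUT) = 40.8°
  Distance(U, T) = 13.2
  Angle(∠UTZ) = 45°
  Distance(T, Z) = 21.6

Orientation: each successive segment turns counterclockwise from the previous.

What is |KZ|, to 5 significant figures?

47.187

∠SUT = 40.8° gives UT at 136.10° from the x-axis; with |UT| = 13.2, T = (-16.399, -11.799). ∠UTZ = 45.0° gives TZ at -88.900° from the x-axis; with |TZ| = 21.6, Z = (-15.985, -33.395). Then |KZ| = |Z − K| = 47.187.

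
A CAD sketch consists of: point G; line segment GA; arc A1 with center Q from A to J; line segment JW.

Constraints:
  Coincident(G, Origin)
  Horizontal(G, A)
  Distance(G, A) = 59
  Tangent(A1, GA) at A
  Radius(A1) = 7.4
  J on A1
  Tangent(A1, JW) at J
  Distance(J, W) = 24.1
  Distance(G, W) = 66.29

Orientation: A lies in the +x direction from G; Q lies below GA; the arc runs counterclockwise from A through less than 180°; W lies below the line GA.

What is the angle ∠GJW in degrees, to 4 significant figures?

114.3°

G is at the origin; G and A share the same y with |GA| = 59.0 and A on the +x side, so A = (59.00, 0.000). Tangency of A1 to GA means the radius QA is perpendicular to GA, so Q = A + (0, -7.4) = (59.00, -7.400). Since QJ ⟂ JW (tangency), |QW| = √(7.4² + 24.1²) = 25.21 regardless of where J sits on A1. So W lies on both circle(G, 66.29) and circle(Q, 25.21); the below-GA intersection is W = (57.73, -32.58). J is the foot of the tangent from W: J = (51.83, -9.214).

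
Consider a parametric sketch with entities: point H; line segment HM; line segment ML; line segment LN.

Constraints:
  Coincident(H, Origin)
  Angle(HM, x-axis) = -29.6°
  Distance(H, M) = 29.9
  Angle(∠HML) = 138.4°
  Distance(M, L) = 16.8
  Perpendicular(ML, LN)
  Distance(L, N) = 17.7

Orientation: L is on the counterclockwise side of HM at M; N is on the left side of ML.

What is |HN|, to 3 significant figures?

39.2

∠HML = 138.4°, so ML runs at -29.6° + (180° − 138.4°) = 12.0° from the x-axis; with |ML| = 16.8, L = M + 16.8·(cos 12.0°, sin 12.0°) = (42.4, -11.3). ML is perpendicular to LN; with |LN| = 17.7 on the left of ML, N = L + 17.7·(-0.208, 0.978) = (38.8, 6.04). Then |HN| = |N − H| = 39.2.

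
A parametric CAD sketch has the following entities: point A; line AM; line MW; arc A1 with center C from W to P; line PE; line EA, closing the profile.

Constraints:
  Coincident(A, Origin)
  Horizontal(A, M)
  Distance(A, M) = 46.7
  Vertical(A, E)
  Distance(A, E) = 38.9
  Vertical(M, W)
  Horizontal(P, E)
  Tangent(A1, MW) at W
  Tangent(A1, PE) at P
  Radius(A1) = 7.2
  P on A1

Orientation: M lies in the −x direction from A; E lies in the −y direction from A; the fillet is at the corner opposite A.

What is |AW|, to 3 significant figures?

56.4

The virtual corner opposite A is at (-46.7, -38.9). Tangency of A1 to MW means the radius CW is perpendicular to MW and the tangent condition forces CP to be normal to PE, with radius 7.2, so the center C sits 7.2 in from both sides at C = (-39.5, -31.7). That places the tangent points at W = (-46.7, -31.7) on MW and P = (-39.5, -38.9) on PE. Then |AW| = |W − A| = 56.4.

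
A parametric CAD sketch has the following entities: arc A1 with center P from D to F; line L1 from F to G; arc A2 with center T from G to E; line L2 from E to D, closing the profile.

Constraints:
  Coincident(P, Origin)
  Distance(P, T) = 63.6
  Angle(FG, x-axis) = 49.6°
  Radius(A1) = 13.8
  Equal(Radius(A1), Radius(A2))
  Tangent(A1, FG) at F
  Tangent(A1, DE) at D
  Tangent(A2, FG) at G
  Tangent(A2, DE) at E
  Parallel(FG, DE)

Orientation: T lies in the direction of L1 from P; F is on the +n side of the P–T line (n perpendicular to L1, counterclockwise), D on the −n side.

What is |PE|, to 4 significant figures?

65.08

The slot axis is L1's direction at 49.6°, so u = (cos 49.6°, sin 49.6°) = (0.6481, 0.7615) and n = (−sin 49.6°, cos 49.6°) = (-0.7615, 0.6481). P is at the origin and T lies 63.6 along u from P, so T = 63.6·u = (41.22, 48.43). Tangency of A1 to both parallel lines with radius 13.8 puts F and D at P ± 13.8·n: F = (-10.51, 8.944), D = (10.51, -8.944). Equal radii place G and E the same way about T: G = T + 13.8·n = (30.71, 57.38), E = T − 13.8·n = (51.73, 39.49). Then |PE| = |E − P| = 65.08.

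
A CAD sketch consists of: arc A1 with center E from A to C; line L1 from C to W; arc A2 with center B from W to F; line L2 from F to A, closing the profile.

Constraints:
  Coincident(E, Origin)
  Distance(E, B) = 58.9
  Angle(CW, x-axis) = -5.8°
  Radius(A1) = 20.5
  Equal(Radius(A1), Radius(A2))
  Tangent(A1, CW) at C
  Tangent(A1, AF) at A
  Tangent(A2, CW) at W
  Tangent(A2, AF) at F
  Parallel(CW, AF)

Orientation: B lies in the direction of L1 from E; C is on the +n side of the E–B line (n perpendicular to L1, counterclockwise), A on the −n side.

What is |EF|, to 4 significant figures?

62.37

The slot axis is L1's direction at -5.8°, so u = (cos -5.8°, sin -5.8°) = (0.9949, -0.1011) and n = (−sin -5.8°, cos -5.8°) = (0.1011, 0.9949). E is at the origin and B lies 58.9 along u from E, so B = 58.9·u = (58.60, -5.952). Tangency of A1 to both parallel lines with radius 20.5 puts C and A at E ± 20.5·n: C = (2.072, 20.40), A = (-2.072, -20.40). Equal radii place W and F the same way about B: W = B + 20.5·n = (60.67, 14.44), F = B − 20.5·n = (56.53, -26.35). Then |EF| = |F − E| = 62.37.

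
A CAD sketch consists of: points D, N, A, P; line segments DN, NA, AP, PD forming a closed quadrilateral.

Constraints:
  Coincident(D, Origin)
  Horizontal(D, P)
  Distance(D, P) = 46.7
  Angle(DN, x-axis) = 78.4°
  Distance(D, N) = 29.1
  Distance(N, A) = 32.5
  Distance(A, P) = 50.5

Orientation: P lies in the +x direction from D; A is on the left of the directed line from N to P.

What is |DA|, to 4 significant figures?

57.70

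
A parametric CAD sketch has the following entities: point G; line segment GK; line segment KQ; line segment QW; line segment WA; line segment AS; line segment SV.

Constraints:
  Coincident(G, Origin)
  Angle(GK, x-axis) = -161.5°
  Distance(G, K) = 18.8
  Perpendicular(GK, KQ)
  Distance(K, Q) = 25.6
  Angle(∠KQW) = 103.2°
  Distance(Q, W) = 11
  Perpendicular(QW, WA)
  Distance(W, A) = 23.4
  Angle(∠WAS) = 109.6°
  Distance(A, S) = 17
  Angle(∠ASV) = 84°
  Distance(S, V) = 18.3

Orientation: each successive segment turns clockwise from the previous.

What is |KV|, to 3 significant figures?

14.0

∠WAS = 109.6° gives AS at -129° from the x-axis; with |AS| = 17.0, S = (-14.9, -9.08). ∠ASV = 84.0° gives SV at 135° from the x-axis; with |SV| = 18.3, V = (-27.9, 3.79). Then |KV| = |V − K| = 14.0.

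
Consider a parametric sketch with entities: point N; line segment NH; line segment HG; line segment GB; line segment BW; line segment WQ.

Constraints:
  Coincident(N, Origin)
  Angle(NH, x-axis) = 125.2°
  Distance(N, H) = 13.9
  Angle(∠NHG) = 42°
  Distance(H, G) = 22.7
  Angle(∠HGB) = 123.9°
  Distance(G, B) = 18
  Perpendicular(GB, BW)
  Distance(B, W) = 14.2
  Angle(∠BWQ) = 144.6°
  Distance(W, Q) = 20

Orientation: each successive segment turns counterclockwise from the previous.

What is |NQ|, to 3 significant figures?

16.1

GB ⟂ BW, so BW runs at 49.3°; with |BW| = 14.2, W = (12.2, -12.2). ∠BWQ = 144.6° gives WQ at 84.7° from the x-axis; with |WQ| = 20.0, Q = (14.1, 7.76). Then |NQ| = |Q − N| = 16.1.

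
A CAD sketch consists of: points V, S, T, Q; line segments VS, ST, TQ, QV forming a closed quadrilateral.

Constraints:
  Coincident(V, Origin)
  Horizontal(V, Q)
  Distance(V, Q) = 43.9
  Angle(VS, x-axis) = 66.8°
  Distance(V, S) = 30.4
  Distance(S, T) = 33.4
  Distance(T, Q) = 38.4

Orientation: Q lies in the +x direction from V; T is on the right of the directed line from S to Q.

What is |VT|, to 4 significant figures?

7.592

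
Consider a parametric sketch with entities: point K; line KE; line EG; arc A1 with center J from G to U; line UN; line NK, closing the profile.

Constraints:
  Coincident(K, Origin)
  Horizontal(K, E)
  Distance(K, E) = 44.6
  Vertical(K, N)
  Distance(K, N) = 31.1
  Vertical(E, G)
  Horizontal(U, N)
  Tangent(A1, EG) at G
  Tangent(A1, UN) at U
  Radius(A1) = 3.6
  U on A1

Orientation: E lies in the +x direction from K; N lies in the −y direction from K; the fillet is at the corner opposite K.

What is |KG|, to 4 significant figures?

52.40

The virtual corner opposite K is at (44.60, -31.10). Tangency of A1 to EG means the radius JG is perpendicular to EG and tangency of A1 to UN means the radius JU is perpendicular to UN, with radius 3.6, so the center J sits 3.6 in from both sides at J = (41.00, -27.50). That places the tangent points at G = (44.60, -27.50) on EG and U = (41.00, -31.10) on UN. Then |KG| = |G − K| = 52.40.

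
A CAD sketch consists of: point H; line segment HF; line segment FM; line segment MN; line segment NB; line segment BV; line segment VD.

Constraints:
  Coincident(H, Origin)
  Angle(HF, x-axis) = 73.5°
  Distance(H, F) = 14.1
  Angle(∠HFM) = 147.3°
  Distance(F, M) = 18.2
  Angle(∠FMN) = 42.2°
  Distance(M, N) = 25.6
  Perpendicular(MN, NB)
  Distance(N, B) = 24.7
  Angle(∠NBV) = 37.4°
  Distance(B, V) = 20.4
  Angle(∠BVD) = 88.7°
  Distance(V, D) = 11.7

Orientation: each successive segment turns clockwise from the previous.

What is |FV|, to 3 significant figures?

3.74

H is at the origin; HF runs at 73.5° with length 14.1, so F = (4.00, 13.5). ∠HFM = 147.3° gives FM at 40.8° from the x-axis; with |FM| = 18.2, M = (17.8, 25.4). ∠FMN = 42.2° gives MN at -97.0° from the x-axis; with |MN| = 25.6, N = (14.7, 0.00243). MN is perpendicular to NB, so NB runs at 173°; with |NB| = 24.7, B = (-9.85, 3.01). ∠NBV = 37.4° gives BV at 30.4° from the x-axis; with |BV| = 20.4, V = (7.74, 13.3). Then |FV| = |V − F| = 3.74.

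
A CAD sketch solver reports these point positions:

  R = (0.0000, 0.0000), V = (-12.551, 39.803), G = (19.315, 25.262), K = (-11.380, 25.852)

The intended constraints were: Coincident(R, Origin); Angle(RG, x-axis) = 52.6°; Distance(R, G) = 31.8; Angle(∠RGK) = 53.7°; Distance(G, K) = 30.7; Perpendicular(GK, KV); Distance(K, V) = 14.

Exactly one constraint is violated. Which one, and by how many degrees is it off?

Perpendicular(GK, KV) — off by 5.90°.

R = (0.00, 0.00) ✓; RG at 52.60° ✓; |RG| = 31.80 ✓; ∠RGK = 53.70° ✓; |GK| = 30.70 ✓; ∠(GK, KV) = 84.10° ✗; |KV| = 14.00 ✓.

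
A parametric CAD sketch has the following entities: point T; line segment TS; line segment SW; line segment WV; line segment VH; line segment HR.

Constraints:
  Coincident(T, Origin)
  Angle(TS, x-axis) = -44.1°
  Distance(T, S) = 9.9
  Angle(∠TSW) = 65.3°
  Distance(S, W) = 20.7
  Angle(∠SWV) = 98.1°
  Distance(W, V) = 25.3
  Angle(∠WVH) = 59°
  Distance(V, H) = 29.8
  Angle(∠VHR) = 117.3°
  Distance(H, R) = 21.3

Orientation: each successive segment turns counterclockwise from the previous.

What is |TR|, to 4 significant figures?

19.02

∠WVH = 59.0° gives VH at -86.50° from the x-axis; with |VH| = 29.8, H = (-6.637, -5.427). ∠VHR = 117.3° gives HR at -23.80° from the x-axis; with |HR| = 21.3, R = (12.85, -14.02). Then |TR| = |R − T| = 19.02.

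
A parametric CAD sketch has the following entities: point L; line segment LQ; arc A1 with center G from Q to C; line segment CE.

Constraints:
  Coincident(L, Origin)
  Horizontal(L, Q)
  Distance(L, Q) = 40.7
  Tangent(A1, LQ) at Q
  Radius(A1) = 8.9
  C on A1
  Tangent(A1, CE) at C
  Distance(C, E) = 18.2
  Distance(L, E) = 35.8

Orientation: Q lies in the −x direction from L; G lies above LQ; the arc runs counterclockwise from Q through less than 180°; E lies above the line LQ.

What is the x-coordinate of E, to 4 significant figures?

-26.85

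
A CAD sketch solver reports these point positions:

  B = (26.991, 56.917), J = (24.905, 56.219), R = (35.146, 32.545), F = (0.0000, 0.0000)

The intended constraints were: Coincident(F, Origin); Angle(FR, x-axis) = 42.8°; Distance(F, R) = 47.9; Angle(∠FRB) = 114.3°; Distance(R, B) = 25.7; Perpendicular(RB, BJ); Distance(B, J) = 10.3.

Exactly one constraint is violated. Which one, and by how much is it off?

Distance(B, J) = 10.3 — off by 8.10.

F = (0.00, 0.00) ✓; FR at 42.80° ✓; |FR| = 47.90 ✓; ∠FRB = 114.3° ✓; |RB| = 25.70 ✓; ∠(RB, BJ) = 90.00° ✓; |BJ| = 2.200 ✗.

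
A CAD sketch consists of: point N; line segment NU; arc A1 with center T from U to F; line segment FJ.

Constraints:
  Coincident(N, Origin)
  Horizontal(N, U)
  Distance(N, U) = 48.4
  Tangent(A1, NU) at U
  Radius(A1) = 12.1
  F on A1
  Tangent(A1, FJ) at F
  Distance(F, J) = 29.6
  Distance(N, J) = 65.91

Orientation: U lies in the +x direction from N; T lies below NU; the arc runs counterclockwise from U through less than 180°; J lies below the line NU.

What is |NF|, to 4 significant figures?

40.94

Checks: |TF| = 12.10 ✓; ∠(TF, FJ) = 90.00° ✓; |FJ| = 29.60 ✓; |NJ| = 65.91 ✓.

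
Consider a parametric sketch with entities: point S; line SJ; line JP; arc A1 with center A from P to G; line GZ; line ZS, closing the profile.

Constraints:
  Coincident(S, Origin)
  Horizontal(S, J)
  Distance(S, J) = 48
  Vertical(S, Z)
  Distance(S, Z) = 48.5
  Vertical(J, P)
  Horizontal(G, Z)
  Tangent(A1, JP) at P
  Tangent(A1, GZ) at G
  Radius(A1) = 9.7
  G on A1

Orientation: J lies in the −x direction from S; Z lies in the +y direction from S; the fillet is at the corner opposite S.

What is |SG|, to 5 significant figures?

61.799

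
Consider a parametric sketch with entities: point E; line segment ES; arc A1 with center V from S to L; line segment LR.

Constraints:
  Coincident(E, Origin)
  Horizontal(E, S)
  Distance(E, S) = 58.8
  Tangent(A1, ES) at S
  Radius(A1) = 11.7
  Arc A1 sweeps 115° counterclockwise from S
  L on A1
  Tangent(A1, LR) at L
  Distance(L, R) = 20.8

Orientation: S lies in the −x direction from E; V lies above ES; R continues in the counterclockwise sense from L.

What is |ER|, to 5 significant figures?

67.137

On A1, S sits at bearing -90° from V; a 115° counterclockwise sweep puts L at bearing 25°, so L = V + 11.7·(cos 25°, sin 25°) = (-48.196, 16.645). The tangent condition forces VL to be normal to LR, so LR runs along (−sin 25°, cos 25°); with |LR| = 20.8, R = (-56.987, 35.496). Then |ER| = |R − E| = 67.137.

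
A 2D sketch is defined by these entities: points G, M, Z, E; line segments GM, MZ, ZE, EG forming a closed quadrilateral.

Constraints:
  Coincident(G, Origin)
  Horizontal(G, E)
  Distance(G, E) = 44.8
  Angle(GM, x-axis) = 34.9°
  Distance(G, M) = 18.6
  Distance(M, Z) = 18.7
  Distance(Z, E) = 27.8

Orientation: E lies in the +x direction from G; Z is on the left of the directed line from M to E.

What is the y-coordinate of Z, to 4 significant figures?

23.04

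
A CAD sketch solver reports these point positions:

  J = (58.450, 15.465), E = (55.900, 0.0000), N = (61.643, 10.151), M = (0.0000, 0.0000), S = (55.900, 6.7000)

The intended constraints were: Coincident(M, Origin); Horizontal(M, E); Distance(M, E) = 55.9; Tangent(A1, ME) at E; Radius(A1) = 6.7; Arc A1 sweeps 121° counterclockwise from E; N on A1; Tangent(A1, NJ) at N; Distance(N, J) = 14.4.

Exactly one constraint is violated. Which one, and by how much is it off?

Distance(N, J) = 14.4 — off by 8.20.

M = (0.00, 0.00) ✓; M.y = 0.00, E.y = 0.00 ✓; |ME| = 55.90 ✓; ∠(SE, EM) = 90.00° ✓; |SE| = 6.700 ✓; bearing(S→N) − bearing(S→E) = 121.0° ✓; |SN| = 6.700 ✓; ∠(SN, NJ) = 90.00° ✓; |NJ| = 6.200 ✗.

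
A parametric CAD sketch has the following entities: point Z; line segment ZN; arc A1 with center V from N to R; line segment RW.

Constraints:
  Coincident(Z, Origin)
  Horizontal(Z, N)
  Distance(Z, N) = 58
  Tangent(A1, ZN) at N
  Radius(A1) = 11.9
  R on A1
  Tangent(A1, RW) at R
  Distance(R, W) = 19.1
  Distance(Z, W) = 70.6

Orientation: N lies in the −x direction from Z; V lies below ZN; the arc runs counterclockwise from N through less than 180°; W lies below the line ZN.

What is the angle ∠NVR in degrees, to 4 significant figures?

112.1°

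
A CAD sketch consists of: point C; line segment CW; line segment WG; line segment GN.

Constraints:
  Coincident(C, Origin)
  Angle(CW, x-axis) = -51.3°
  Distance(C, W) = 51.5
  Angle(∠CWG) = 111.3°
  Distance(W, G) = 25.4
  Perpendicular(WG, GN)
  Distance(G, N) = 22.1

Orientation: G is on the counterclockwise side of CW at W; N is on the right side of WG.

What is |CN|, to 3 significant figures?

82.8

∠CWG = 111.3°, so WG runs at -51.3° + (180° − 111.3°) = 17.4° from the x-axis; with |WG| = 25.4, G = W + 25.4·(cos 17.4°, sin 17.4°) = (56.4, -32.6). The perpendicularity gives GN at right angles to WG; with |GN| = 22.1 on the right of WG, N = G + 22.1·(0.299, -0.954) = (63.0, -53.7). Then |CN| = |N − C| = 82.8.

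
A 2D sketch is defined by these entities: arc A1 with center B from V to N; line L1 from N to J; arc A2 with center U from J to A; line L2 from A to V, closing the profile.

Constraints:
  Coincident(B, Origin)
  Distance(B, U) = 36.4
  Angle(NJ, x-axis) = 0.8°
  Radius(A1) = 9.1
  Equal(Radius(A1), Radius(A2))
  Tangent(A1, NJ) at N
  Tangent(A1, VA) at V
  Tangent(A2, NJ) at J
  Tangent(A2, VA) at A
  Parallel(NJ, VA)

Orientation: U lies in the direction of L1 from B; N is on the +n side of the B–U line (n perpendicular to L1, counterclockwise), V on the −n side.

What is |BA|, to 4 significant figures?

37.52

The slot axis is L1's direction at 0.8°, so u = (cos 0.8°, sin 0.8°) = (0.9999, 0.01396) and n = (−sin 0.8°, cos 0.8°) = (-0.01396, 0.9999). B is at the origin and U lies 36.4 along u from B, so U = 36.4·u = (36.40, 0.5082). Tangency of A1 to both parallel lines with radius 9.1 puts N and V at B ± 9.1·n: N = (-0.1271, 9.099), V = (0.1271, -9.099). Equal radii place J and A the same way about U: J = U + 9.1·n = (36.27, 9.607), A = U − 9.1·n = (36.52, -8.591). Then |BA| = |A − B| = 37.52.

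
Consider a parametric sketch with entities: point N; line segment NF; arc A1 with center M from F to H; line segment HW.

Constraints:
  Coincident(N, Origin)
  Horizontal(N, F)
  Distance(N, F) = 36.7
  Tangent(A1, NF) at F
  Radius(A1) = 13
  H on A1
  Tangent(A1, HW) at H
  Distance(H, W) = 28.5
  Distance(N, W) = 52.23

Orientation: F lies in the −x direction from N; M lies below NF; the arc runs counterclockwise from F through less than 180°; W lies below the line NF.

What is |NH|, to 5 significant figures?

51.396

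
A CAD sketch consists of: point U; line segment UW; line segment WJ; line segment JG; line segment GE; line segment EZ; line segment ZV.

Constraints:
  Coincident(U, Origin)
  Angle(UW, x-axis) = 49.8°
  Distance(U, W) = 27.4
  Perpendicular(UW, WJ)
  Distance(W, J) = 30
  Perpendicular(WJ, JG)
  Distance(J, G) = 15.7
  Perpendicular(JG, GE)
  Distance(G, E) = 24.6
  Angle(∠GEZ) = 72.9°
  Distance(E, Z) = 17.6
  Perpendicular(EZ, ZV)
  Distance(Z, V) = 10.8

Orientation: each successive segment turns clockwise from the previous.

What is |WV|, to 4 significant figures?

21.00

U is at the origin; UW runs at 49.8° with length 27.4, so W = (17.69, 20.93). The perpendicularity gives WJ at right angles to UW, so WJ runs at -40.20°; with |WJ| = 30.0, J = (40.60, 1.564). WJ is perpendicular to JG, so JG runs at -130.2°; with |JG| = 15.7, G = (30.47, -10.43). JG ⟂ GE, so GE runs at 139.8°; with |GE| = 24.6, E = (11.68, 5.451). ∠GEZ = 72.9° gives EZ at 32.70° from the x-axis; with |EZ| = 17.6, Z = (26.49, 14.96). EZ is perpendicular to ZV, so ZV runs at -57.30°; with |ZV| = 10.8, V = (32.32, 5.871). Then |WV| = |V − W| = 21.00.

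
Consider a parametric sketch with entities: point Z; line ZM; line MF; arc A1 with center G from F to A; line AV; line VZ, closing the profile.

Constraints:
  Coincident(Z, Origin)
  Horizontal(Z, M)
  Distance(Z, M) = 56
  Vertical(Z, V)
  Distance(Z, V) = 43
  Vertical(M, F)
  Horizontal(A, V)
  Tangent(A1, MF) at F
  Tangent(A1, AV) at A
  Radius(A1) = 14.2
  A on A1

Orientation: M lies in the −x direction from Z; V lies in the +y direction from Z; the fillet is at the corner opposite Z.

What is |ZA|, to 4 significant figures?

59.97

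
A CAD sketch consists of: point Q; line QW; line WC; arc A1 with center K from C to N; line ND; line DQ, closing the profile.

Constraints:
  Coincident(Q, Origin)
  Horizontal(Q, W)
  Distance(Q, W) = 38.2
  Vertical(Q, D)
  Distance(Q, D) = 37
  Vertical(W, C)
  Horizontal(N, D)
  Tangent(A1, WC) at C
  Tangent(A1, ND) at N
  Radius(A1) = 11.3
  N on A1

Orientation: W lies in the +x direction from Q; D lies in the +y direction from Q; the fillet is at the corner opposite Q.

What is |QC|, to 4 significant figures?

46.04

Q is at the origin; Q and W share the same y with |QW| = 38.2 and W on the +x side, so W = (38.20, 0.000). QD is vertical with |QD| = 37.0 and D on the +y side, so D = (0.000, 37.00). The virtual corner opposite Q is at (38.20, 37.00). A1 meets WC tangentially, so KC is at right angles to WC and A1 meets ND tangentially, so KN is at right angles to ND, with radius 11.3, so the center K sits 11.3 in from both sides at K = (26.90, 25.70). That places the tangent points at C = (38.20, 25.70) on WC and N = (26.90, 37.00) on ND. Then |QC| = |C − Q| = 46.04.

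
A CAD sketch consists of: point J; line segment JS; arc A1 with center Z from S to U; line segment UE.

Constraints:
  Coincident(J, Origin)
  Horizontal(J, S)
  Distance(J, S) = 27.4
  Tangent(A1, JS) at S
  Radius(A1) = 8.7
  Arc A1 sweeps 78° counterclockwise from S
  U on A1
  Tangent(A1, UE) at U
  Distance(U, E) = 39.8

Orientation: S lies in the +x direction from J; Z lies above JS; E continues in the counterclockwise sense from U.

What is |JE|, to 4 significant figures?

63.65

J is at the origin; JS is horizontal with |JS| = 27.4 and S on the +x side, so S = (27.40, 0.000). Tangency of A1 to JS means the radius ZS is perpendicular to JS, so Z = S + (0, 8.7) = (27.40, 8.700). On A1, S sits at bearing -90° from Z; a 78° counterclockwise sweep puts U at bearing -12°, so U = Z + 8.7·(cos -12°, sin -12°) = (35.91, 6.891). A1 meets UE tangentially, so ZU is at right angles to UE, so UE runs along (−sin -12°, cos -12°); with |UE| = 39.8, E = (44.18, 45.82). Then |JE| = |E − J| = 63.65.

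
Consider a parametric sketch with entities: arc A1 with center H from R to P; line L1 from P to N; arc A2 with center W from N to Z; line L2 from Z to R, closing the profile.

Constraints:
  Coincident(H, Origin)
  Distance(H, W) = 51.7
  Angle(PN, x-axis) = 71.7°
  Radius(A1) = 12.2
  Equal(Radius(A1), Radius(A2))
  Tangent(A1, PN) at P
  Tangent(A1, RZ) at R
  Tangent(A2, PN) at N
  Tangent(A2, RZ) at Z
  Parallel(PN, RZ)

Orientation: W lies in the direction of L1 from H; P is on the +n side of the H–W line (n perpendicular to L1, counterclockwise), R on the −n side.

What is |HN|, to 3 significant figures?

53.1

Tangency of A1 to both parallel lines with radius 12.2 puts P and R at H ± 12.2·n: P = (-11.6, 3.83), R = (11.6, -3.83). Equal radii place N and Z the same way about W: N = W + 12.2·n = (4.65, 52.9), Z = W − 12.2·n = (27.8, 45.3). Then |HN| = |N − H| = 53.1.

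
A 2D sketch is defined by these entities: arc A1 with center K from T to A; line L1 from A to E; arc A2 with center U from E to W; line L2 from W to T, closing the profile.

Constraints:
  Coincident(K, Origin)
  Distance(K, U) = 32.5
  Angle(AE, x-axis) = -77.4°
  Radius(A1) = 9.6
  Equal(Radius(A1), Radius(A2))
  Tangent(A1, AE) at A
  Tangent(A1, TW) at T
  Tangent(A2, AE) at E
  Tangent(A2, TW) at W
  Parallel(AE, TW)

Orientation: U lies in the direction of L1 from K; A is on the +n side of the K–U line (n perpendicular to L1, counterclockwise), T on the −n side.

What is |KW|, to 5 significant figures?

33.888

The slot axis is L1's direction at -77.4°, so u = (cos -77.4°, sin -77.4°) = (0.21814, -0.97592) and n = (−sin -77.4°, cos -77.4°) = (0.97592, 0.21814). K is at the origin and U lies 32.5 along u from K, so U = 32.5·u = (7.0897, -31.717). Tangency of A1 to both parallel lines with radius 9.6 puts A and T at K ± 9.6·n: A = (9.3688, 2.0942), T = (-9.3688, -2.0942). Equal radii place E and W the same way about U: E = U + 9.6·n = (16.458, -29.623), W = U − 9.6·n = (-2.2791, -33.811). Then |KW| = |W − K| = 33.888.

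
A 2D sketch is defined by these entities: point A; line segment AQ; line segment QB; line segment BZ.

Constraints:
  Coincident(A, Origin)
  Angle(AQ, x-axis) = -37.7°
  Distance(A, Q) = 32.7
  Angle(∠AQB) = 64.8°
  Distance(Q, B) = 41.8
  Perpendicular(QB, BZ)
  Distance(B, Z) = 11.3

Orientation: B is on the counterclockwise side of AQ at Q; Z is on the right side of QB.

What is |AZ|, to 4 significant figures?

49.49

∠AQB = 64.8°, so QB runs at -37.7° + (180° − 64.8°) = 77.50° from the x-axis; with |QB| = 41.8, B = Q + 41.8·(cos 77.50°, sin 77.50°) = (34.92, 20.81). QB ⟂ BZ; with |BZ| = 11.3 on the right of QB, Z = B + 11.3·(0.9763, -0.2164) = (45.95, 18.37). Then |AZ| = |Z − A| = 49.49.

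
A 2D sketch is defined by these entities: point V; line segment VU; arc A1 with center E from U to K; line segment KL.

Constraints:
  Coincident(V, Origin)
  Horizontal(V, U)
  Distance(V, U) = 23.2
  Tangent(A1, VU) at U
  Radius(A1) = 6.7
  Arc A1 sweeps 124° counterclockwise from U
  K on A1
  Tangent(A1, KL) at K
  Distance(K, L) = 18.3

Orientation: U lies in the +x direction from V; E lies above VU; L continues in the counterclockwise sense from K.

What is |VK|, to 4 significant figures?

30.59

V is at the origin; V and U share the same y with |VU| = 23.2 and U on the +x side, so U = (23.20, 0.000). A1 meets VU tangentially, so EU is at right angles to VU, so E = U + (0, 6.7) = (23.20, 6.700). On A1, U sits at bearing -90° from E; a 124° counterclockwise sweep puts K at bearing 34°, so K = E + 6.7·(cos 34°, sin 34°) = (28.75, 10.45). Then |VK| = |K − V| = 30.59.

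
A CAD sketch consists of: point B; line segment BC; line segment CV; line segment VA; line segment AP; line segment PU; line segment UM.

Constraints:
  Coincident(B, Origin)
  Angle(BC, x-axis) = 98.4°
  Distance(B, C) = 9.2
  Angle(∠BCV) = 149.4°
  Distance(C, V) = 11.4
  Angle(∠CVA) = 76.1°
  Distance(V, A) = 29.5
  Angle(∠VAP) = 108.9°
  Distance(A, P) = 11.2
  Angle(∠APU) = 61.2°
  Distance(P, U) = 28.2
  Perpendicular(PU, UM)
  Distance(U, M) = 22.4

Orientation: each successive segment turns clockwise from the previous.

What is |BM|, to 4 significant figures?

33.95

∠APU = 61.2° gives PU at 134.0° from the x-axis; with |PU| = 28.2, U = (3.898, 11.86). PU is perpendicular to UM, so UM runs at 44.00°; with |UM| = 22.4, M = (20.01, 27.42). Then |BM| = |M − B| = 33.95.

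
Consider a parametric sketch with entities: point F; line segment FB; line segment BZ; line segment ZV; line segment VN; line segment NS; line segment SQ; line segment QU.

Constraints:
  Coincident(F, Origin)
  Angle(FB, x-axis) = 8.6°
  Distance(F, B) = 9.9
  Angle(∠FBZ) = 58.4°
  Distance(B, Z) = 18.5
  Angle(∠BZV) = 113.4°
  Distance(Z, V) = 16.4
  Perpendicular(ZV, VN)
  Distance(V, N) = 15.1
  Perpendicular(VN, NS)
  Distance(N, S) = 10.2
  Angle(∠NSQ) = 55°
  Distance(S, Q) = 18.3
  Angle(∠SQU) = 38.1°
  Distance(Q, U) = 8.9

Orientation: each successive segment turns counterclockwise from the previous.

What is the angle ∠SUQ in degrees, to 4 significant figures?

116.0°

∠NSQ = 55.0° gives SQ at 141.8° from the x-axis; with |SQ| = 18.3, Q = (-18.10, 10.68). ∠SQU = 38.1° gives QU at -76.30° from the x-axis; with |QU| = 8.9, U = (-16.00, 2.033). Then cos ∠SUQ = US·UQ / (|US||UQ|), giving 116.0°.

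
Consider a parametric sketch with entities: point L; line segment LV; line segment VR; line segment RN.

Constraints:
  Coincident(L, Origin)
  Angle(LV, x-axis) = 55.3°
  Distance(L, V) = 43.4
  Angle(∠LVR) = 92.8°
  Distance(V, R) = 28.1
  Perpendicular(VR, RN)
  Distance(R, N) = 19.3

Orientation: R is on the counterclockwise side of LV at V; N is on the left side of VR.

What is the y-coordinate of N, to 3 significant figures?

37.5

L is at the origin; LV runs at 55.3° with length 43.4, so V = 43.4·(cos 55.3°, sin 55.3°) = (24.7, 35.7). ∠LVR = 92.8°, so VR runs at 55.3° + (180° − 92.8°) = 142° from the x-axis; with |VR| = 28.1, R = V + 28.1·(cos 142°, sin 142°) = (2.41, 52.8). The perpendicularity gives RN at right angles to VR; with |RN| = 19.3 on the left of VR, N = R + 19.3·(-0.609, -0.793) = (-9.34, 37.5). So N.y = 37.5.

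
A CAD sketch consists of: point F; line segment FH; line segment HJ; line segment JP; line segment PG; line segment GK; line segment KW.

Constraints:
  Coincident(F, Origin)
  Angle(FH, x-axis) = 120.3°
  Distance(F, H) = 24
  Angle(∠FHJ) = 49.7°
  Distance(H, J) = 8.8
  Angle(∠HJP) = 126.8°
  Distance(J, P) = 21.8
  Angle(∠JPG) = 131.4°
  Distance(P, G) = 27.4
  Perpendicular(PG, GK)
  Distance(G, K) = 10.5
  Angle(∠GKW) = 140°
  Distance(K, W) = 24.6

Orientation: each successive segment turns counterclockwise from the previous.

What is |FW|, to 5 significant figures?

25.163

F is at the origin; FH runs at 120.3° with length 24.0, so H = (-12.109, 20.721). ∠FHJ = 49.7° gives HJ at -109.40° from the x-axis; with |HJ| = 8.8, J = (-15.032, 12.421). ∠HJP = 126.8° gives JP at -56.200° from the x-axis; with |JP| = 21.8, P = (-2.9044, -5.6943). ∠JPG = 131.4° gives PG at -7.6000° from the x-axis; with |PG| = 27.4, G = (24.255, -9.3182). PG ⟂ GK, so GK runs at 82.400°; with |GK| = 10.5, K = (25.644, 1.0896). ∠GKW = 140.0° gives KW at 122.40° from the x-axis; with |KW| = 24.6, W = (12.462, 21.860). Then |FW| = |W − F| = 25.163.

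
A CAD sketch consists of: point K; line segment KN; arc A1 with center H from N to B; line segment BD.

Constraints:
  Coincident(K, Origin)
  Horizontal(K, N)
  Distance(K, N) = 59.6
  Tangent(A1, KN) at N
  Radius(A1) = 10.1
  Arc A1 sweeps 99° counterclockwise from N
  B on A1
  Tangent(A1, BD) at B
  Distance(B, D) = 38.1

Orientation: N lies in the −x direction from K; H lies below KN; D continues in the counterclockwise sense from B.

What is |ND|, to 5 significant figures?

49.474

K is at the origin; K and N share the same y with |KN| = 59.6 and N on the −x side, so N = (-59.600, 0.0000). The tangent condition forces HN to be normal to KN, so H = N + (0, -10.1) = (-59.600, -10.100). On A1, N sits at bearing 90° from H; a 99° counterclockwise sweep puts B at bearing 189°, so B = H + 10.1·(cos 189°, sin 189°) = (-69.576, -11.680). The tangent condition forces HB to be normal to BD, so BD runs along (−sin 189°, cos 189°); with |BD| = 38.1, D = (-63.615, -49.311). Then |ND| = |D − N| = 49.474.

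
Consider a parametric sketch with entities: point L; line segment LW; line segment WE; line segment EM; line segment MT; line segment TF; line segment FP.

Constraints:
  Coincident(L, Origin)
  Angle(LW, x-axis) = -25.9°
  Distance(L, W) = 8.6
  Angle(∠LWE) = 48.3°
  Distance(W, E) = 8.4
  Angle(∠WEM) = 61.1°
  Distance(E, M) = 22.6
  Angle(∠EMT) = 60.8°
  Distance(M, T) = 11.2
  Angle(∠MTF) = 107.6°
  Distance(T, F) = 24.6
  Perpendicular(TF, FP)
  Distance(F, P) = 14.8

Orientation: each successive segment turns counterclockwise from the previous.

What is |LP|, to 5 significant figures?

14.079

L is at the origin; LW runs at -25.9° with length 8.6, so W = (7.7362, -3.7565). ∠LWE = 48.3° gives WE at 105.80° from the x-axis; with |WE| = 8.4, E = (5.4490, 4.3261). ∠WEM = 61.1° gives EM at -135.30° from the x-axis; with |EM| = 22.6, M = (-10.615, -11.571). ∠EMT = 60.8° gives MT at -16.100° from the x-axis; with |MT| = 11.2, T = (0.14570, -14.677). ∠MTF = 107.6° gives TF at 56.300° from the x-axis; with |TF| = 24.6, F = (13.795, 5.7896). TF ⟂ FP, so FP runs at 146.30°; with |FP| = 14.8, P = (1.4820, 14.001). Then |LP| = |P − L| = 14.079.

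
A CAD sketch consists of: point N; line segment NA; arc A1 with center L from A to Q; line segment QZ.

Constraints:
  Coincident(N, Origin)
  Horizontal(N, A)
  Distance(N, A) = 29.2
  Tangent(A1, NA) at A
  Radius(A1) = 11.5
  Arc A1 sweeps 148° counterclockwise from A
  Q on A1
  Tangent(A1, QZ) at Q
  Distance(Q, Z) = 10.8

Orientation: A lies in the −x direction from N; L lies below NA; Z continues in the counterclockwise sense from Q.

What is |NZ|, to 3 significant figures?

37.6

N is at the origin; NA is horizontal with |NA| = 29.2 and A on the −x side, so A = (-29.2, 0.00). Tangency of A1 to NA means the radius LA is perpendicular to NA, so L = A + (0, -11.5) = (-29.2, -11.5). On A1, A sits at bearing 90° from L; a 148° counterclockwise sweep puts Q at bearing 238°, so Q = L + 11.5·(cos 238°, sin 238°) = (-35.3, -21.3). Tangency of A1 to QZ means the radius LQ is perpendicular to QZ, so QZ runs along (−sin 238°, cos 238°); with |QZ| = 10.8, Z = (-26.1, -27.0). Then |NZ| = |Z − N| = 37.6.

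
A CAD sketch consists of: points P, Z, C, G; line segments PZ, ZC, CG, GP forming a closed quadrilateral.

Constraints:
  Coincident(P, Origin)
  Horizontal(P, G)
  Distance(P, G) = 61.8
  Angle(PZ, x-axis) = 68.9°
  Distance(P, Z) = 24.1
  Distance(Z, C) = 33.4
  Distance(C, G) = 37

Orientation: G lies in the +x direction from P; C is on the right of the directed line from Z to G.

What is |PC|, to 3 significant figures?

26.2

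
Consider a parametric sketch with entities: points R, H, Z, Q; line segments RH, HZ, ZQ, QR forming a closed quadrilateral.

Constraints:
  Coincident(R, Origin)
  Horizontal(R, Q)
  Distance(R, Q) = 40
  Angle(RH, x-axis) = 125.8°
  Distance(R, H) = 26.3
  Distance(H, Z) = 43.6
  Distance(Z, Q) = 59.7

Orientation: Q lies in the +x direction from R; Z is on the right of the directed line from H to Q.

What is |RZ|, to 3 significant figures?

27.1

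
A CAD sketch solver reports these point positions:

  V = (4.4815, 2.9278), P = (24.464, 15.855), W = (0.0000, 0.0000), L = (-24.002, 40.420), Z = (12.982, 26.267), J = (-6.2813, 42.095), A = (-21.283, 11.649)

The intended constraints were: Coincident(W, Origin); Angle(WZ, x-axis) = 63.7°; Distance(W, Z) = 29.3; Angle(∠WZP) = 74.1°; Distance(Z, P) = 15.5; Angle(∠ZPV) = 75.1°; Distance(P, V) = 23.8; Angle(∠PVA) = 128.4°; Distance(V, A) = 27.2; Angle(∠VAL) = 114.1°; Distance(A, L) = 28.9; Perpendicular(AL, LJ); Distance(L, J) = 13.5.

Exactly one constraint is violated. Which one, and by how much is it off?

Distance(L, J) = 13.5 — off by 4.30.

W = (0.00, 0.00) ✓; WZ at 63.70° ✓; |WZ| = 29.30 ✓; ∠WZP = 74.10° ✓; |ZP| = 15.50 ✓; ∠ZPV = 75.10° ✓; |PV| = 23.80 ✓; ∠PVA = 128.4° ✓; |VA| = 27.20 ✓; ∠VAL = 114.1° ✓; |AL| = 28.90 ✓; ∠(AL, LJ) = 90.00° ✓; |LJ| = 17.80 ✗.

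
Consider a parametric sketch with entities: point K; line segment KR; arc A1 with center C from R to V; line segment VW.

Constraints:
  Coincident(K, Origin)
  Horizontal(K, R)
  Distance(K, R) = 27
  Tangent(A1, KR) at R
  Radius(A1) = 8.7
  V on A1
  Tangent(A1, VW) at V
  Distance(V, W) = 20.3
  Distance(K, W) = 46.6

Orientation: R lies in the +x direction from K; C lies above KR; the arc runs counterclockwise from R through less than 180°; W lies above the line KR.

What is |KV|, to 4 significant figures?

36.61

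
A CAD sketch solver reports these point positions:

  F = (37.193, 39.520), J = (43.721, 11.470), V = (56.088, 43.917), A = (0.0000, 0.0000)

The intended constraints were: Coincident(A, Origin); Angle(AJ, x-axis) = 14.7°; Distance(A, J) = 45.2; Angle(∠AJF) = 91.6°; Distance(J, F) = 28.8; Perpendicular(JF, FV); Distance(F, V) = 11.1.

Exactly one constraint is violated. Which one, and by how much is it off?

Distance(F, V) = 11.1 — off by 8.30.

A = (0.00, 0.00) ✓; AJ at 14.70° ✓; |AJ| = 45.20 ✓; ∠AJF = 91.60° ✓; |JF| = 28.80 ✓; ∠(JF, FV) = 90.00° ✓; |FV| = 19.40 ✗.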